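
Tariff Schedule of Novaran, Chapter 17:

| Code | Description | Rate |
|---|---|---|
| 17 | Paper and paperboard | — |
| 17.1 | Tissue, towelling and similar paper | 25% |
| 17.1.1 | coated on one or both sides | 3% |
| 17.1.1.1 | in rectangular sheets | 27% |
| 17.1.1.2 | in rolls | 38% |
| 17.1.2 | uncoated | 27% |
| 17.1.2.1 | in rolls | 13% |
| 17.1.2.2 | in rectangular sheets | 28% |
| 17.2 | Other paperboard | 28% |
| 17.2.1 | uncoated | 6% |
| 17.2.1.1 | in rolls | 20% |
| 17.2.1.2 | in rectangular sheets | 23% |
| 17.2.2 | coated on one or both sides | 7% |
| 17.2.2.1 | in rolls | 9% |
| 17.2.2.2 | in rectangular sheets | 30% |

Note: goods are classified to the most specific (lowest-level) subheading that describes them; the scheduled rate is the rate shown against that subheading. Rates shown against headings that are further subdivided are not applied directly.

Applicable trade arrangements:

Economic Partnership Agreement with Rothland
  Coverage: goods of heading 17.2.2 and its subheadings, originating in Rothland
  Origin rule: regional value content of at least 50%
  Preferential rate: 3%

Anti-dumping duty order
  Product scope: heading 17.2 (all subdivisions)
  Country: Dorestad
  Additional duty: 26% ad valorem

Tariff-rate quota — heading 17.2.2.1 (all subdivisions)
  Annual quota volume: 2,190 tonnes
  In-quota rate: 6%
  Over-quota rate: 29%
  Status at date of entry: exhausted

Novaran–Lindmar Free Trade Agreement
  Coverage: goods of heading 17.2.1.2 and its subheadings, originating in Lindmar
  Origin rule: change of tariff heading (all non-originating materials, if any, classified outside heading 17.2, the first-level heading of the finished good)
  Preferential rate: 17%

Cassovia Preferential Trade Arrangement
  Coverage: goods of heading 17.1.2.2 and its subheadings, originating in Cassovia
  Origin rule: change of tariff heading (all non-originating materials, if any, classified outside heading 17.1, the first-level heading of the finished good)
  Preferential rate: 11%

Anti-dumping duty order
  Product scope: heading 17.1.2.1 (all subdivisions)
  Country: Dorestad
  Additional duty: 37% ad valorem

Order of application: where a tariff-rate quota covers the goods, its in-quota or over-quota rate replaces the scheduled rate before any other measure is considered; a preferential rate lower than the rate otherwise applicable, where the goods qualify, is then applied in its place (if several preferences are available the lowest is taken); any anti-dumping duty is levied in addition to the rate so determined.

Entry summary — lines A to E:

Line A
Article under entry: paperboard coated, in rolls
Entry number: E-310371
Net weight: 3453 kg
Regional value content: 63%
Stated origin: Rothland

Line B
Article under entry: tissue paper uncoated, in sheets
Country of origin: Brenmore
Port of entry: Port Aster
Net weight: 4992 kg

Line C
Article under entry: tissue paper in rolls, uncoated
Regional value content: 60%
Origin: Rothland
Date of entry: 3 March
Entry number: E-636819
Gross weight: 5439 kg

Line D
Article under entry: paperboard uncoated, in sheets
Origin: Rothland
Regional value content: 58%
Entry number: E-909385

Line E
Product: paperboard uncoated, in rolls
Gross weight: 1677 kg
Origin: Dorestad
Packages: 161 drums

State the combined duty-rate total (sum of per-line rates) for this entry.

Line A: paperboard → 17.2; coated → 17.2.2; in rolls → 17.2.2.1. Scheduled 9%. quota on 17.2.2.1 exhausted → over-quota 29%; Rothland agreement on 17.2.2: RVC ≥ 50% → 3% available; preferential 3%. → 3%.
Line B: tissue paper → 17.1; uncoated → 17.1.2; in sheets → 17.1.2.2. Scheduled 28%. No special measure applies. → 28%.
Line C: tissue paper → 17.1; uncoated → 17.1.2; in rolls → 17.1.2.1. Scheduled 13%. Rothland agreement on 17.2.2: 17.1.2.1 not covered. → 13%.
Line D: paperboard → 17.2; uncoated → 17.2.1; in sheets → 17.2.1.2. Scheduled 23%. Rothland agreement on 17.2.2: 17.2.1.2 not covered. → 23%.
Line E: paperboard → 17.2; uncoated → 17.2.1; in rolls → 17.2.1.1. Scheduled 20%. anti-dumping (Dorestad, 17.2): +26%; total 20% + 26% = 46%. → 46%.
Sum: 3% + 28% + 13% + 23% + 46% = 113%.

113%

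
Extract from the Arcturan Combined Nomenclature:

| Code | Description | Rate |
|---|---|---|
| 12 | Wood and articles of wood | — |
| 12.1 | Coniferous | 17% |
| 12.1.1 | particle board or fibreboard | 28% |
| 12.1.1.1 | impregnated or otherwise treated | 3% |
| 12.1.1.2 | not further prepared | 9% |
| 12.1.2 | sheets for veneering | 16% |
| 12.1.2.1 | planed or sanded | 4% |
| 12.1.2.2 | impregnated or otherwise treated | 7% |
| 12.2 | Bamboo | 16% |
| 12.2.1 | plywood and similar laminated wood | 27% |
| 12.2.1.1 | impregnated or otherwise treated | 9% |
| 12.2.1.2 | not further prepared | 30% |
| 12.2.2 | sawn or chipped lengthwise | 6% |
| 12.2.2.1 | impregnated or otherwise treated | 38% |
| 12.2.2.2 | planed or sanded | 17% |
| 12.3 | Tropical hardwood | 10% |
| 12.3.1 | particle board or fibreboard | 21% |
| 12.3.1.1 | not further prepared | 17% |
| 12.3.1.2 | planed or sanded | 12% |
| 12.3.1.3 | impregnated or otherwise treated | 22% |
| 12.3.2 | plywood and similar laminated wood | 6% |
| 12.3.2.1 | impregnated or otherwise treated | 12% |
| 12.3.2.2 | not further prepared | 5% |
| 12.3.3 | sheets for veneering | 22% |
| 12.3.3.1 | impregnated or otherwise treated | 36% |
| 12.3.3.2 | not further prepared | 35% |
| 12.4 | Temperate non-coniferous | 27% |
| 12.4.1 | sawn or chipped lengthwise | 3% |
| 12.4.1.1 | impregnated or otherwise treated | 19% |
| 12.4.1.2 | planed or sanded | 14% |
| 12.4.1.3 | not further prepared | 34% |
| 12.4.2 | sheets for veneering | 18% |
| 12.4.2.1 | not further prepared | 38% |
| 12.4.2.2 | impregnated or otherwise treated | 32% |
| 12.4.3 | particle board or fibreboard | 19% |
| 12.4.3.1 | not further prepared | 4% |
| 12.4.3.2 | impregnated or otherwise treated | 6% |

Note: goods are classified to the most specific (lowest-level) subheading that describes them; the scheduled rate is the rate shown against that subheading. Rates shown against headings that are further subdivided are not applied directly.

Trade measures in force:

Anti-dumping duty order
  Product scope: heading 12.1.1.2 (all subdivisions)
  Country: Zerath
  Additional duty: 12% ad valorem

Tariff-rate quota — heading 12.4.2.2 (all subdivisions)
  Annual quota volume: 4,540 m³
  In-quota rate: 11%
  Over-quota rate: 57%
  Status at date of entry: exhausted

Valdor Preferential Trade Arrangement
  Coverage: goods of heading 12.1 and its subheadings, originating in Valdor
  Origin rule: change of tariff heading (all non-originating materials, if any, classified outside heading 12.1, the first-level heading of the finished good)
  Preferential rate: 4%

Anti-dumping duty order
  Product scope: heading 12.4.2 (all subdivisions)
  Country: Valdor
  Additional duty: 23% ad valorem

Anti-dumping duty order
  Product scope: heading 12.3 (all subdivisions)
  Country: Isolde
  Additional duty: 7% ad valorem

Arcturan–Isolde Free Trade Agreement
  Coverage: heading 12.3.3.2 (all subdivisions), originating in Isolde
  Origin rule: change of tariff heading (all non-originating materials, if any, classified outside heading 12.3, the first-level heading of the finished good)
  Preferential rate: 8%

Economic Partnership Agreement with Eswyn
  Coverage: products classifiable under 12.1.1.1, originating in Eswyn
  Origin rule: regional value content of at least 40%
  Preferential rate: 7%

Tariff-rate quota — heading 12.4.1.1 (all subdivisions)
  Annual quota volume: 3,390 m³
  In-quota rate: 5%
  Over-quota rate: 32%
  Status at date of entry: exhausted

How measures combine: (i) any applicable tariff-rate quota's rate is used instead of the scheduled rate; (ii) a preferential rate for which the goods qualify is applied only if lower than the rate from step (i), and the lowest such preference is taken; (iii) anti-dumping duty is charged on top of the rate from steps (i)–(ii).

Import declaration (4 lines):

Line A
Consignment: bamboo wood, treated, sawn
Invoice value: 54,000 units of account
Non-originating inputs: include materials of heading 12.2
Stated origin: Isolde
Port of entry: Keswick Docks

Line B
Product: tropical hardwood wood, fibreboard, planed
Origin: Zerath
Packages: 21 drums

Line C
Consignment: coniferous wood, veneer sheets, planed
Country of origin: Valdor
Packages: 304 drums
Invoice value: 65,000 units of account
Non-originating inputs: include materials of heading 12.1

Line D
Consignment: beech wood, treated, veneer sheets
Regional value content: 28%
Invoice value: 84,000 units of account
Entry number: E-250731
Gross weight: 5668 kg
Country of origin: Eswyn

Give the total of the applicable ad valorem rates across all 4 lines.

Line A: bamboo → 12.2; sawn → 12.2.2; treated → 12.2.2.1. Scheduled 38%. Isolde agreement on 12.3.3.2: 12.2.2.1 not covered. → 38%.
Line B: tropical hardwood → 12.3; fibreboard → 12.3.1; planed → 12.3.1.2. Scheduled 12%. No special measure applies. → 12%.
Line C: coniferous → 12.1; veneer sheets → 12.1.2; planed → 12.1.2.1. Scheduled 4%. Valdor agreement on 12.1: CTH not met. → 4%.
Line D: beech → 12.4; veneer sheets → 12.4.2; treated → 12.4.2.2. Scheduled 32%. quota on 12.4.2.2 exhausted → over-quota 57%; Eswyn agreement on 12.1.1.1: 12.4.2.2 not covered. → 57%.
Sum: 38% + 12% + 4% + 57% = 111%.

111%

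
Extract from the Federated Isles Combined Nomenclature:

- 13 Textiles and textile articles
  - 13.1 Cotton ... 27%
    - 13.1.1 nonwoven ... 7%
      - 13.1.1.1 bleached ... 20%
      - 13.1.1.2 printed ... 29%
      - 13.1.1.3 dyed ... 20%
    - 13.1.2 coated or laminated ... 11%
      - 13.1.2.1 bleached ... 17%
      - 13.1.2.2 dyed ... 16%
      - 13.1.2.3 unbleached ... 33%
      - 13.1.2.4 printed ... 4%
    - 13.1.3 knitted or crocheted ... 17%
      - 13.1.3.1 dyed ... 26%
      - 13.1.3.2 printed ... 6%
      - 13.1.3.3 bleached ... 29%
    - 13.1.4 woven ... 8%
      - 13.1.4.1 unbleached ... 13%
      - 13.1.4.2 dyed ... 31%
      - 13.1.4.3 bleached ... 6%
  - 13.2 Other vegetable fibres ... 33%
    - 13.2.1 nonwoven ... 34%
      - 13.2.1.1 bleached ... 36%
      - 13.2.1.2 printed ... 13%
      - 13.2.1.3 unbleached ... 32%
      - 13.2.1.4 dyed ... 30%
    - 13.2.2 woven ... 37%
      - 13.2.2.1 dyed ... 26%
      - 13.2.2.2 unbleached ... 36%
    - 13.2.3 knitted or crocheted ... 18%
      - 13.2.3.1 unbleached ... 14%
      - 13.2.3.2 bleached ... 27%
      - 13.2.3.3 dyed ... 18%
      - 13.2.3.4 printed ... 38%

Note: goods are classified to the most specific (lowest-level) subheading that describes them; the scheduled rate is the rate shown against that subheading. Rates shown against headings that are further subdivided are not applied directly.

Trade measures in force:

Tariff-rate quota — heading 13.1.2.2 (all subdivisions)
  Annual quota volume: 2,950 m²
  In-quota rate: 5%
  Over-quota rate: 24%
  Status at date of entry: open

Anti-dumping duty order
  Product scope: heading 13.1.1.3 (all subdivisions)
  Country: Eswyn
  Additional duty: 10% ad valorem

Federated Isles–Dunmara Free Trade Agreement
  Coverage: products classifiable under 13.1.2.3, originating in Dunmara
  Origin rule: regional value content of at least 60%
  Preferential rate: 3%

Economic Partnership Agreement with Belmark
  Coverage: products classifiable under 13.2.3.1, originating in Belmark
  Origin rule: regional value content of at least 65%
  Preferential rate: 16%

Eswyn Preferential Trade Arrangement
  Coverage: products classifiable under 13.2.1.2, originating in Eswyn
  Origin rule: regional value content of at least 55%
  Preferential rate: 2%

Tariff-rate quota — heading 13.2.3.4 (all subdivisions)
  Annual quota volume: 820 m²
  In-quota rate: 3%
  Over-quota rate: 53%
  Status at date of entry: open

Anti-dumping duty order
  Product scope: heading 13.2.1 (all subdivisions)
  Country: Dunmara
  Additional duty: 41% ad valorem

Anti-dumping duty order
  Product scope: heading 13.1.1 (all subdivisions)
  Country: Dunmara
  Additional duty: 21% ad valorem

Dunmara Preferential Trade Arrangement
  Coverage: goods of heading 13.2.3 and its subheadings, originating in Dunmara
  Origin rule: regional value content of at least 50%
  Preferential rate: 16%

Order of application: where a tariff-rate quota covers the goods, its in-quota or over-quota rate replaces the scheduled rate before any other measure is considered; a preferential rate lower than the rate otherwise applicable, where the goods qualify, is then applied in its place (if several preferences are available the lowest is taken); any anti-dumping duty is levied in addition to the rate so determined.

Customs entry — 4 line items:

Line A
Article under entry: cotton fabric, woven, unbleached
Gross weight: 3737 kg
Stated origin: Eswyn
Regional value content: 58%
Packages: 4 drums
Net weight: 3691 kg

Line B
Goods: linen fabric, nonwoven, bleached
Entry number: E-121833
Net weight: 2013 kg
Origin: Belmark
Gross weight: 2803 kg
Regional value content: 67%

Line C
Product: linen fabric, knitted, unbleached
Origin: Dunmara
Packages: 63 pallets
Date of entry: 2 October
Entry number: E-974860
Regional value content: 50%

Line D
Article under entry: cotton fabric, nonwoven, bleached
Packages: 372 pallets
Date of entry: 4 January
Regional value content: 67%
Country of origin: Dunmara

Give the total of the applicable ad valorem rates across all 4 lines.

104%

Line A: cotton → 13.1; woven → 13.1.4; unbleached → 13.1.4.1. Scheduled 13%. Eswyn agreement on 13.2.1.2: 13.1.4.1 not covered. → 13%.
Line B: linen → 13.2; nonwoven → 13.2.1; bleached → 13.2.1.1. Scheduled 36%. Belmark agreement on 13.2.3.1: 13.2.1.1 not covered. → 36%.
Line C: linen → 13.2; knitted → 13.2.3; unbleached → 13.2.3.1. Scheduled 14%. Dunmara agreement on 13.1.2.3: 13.2.3.1 not covered; Dunmara agreement on 13.2.3: RVC ≥ 50% → 16% available; preference 16% not lower than 14% → no reduction. → 14%.
Line D: cotton → 13.1; nonwoven → 13.1.1; bleached → 13.1.1.1. Scheduled 20%. Dunmara agreement on 13.1.2.3: 13.1.1.1 not covered; Dunmara agreement on 13.2.3: 13.1.1.1 not covered; anti-dumping (Dunmara, 13.1.1): +21%; total 20% + 21% = 41%. → 41%.
Sum: 13% + 36% + 14% + 41% = 104%.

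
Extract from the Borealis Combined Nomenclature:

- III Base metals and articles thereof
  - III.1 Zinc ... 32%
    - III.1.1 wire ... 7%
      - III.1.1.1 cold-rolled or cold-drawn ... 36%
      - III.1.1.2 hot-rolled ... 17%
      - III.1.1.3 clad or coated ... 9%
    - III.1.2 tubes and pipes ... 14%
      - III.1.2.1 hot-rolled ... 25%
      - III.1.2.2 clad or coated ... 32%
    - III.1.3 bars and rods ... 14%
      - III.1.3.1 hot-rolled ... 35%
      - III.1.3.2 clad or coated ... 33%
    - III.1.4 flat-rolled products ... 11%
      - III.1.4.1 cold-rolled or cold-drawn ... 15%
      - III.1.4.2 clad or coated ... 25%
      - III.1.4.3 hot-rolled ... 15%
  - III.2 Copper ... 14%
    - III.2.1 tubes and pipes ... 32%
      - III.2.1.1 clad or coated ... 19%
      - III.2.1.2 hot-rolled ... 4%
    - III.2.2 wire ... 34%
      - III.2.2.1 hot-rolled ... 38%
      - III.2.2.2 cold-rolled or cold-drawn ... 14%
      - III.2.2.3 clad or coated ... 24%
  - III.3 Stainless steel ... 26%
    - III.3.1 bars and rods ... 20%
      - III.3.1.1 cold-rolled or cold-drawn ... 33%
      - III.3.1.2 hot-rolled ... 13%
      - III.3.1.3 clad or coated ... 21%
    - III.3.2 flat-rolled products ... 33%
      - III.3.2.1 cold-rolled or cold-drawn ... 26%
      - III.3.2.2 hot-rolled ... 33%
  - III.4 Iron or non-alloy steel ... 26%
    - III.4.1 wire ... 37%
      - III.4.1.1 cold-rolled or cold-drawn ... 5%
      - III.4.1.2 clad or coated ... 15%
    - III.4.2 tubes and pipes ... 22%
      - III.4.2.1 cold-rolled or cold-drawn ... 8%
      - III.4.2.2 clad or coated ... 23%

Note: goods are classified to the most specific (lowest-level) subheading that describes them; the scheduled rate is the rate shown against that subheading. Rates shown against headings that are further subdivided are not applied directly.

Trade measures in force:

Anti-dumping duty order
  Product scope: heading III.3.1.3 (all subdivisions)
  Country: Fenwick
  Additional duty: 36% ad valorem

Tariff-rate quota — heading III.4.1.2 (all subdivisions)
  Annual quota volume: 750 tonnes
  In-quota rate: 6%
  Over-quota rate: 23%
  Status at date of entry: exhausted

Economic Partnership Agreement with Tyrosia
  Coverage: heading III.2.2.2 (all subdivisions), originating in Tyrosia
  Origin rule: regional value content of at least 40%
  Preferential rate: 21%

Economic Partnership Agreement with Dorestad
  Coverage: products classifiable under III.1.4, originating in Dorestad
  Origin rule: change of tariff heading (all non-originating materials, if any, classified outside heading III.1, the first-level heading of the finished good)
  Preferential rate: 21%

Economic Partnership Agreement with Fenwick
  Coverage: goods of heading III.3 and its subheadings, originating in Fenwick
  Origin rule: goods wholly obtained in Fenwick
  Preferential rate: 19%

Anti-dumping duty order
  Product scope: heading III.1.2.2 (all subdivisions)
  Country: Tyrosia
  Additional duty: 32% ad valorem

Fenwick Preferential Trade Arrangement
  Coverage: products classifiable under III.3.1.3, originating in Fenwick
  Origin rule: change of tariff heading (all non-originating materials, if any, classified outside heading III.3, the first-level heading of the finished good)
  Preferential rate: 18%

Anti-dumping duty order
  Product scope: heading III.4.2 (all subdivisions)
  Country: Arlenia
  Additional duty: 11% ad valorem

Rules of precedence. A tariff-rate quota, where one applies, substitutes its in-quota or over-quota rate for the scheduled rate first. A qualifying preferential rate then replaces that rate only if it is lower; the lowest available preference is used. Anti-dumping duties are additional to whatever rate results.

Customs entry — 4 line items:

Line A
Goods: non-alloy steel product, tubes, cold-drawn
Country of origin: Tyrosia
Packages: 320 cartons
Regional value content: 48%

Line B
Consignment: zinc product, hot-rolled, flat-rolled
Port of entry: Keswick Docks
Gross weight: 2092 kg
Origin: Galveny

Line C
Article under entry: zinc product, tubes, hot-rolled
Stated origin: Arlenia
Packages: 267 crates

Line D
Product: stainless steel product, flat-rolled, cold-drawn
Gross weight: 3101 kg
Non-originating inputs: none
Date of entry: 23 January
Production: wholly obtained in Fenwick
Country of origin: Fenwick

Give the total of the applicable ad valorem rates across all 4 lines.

Line A: non-alloy steel → III.4; tubes → III.4.2; cold-drawn → III.4.2.1. Scheduled 8%. Tyrosia agreement on III.2.2.2: III.4.2.1 not covered. → 8%.
Line B: zinc → III.1; flat-rolled → III.1.4; hot-rolled → III.1.4.3. Scheduled 15%. No special measure applies. → 15%.
Line C: zinc → III.1; tubes → III.1.2; hot-rolled → III.1.2.1. Scheduled 25%. No special measure applies. → 25%.
Line D: stainless steel → III.3; flat-rolled → III.3.2; cold-drawn → III.3.2.1. Scheduled 26%. Fenwick agreement on III.3: wholly obtained → 19% available; Fenwick agreement on III.3.1.3: III.3.2.1 not covered; preferential 19%. → 19%.
Sum: 8% + 15% + 25% + 19% = 67%.

67%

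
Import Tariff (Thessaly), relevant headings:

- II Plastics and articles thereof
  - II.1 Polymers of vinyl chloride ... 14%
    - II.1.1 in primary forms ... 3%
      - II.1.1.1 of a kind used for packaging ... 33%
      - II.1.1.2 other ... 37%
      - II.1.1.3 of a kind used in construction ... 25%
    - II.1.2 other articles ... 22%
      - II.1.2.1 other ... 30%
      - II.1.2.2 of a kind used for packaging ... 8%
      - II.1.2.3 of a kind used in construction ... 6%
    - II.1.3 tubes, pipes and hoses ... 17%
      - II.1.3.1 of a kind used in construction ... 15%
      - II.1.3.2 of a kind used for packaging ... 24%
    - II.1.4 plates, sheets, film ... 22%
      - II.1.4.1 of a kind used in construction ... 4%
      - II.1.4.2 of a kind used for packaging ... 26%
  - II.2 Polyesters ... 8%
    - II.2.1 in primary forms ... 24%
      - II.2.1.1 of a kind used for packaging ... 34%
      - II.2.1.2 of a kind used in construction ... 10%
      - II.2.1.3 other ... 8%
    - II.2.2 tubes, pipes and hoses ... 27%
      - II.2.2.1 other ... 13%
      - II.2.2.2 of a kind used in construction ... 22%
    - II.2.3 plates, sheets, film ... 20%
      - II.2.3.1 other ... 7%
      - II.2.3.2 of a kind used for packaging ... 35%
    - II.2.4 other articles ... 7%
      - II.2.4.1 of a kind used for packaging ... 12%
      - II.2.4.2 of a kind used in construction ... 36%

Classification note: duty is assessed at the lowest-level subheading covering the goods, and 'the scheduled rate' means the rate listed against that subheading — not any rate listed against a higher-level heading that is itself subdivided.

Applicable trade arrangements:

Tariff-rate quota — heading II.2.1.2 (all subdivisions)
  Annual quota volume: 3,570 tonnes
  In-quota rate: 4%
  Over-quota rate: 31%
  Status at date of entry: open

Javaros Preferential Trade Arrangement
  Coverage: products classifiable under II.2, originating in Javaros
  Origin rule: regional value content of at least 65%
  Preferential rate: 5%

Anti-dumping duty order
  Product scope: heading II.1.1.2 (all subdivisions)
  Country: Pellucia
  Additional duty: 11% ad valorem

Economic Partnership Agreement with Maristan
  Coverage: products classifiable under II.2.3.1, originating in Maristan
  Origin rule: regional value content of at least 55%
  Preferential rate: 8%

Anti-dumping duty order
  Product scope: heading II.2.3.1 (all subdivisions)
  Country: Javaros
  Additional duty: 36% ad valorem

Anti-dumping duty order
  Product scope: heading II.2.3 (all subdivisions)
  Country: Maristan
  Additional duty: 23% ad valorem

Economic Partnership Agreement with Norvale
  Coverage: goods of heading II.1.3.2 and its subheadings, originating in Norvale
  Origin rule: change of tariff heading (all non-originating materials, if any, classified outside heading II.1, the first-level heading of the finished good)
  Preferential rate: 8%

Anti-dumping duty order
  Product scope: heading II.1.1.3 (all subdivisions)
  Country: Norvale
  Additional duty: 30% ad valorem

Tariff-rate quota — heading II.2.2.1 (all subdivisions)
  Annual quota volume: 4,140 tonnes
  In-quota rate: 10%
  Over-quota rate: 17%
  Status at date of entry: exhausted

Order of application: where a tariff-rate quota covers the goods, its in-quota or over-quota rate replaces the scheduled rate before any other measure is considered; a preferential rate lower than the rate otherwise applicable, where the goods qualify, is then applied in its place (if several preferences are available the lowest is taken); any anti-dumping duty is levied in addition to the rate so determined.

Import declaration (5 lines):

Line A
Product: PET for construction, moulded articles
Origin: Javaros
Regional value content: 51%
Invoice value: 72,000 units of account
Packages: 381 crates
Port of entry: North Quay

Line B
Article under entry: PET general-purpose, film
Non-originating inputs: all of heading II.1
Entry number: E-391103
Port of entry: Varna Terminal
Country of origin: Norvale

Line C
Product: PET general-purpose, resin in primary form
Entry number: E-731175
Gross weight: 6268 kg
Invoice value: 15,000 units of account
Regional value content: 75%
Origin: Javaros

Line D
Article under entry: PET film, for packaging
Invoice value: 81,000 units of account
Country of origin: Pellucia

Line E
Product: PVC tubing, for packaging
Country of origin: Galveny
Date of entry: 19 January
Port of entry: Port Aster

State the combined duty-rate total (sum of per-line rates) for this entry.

107%

Line A: PET → II.2; moulded articles → II.2.4; for construction → II.2.4.2. Scheduled 36%. Javaros agreement on II.2: RVC < 65%. → 36%.
Line B: PET → II.2; film → II.2.3; general-purpose → II.2.3.1. Scheduled 7%. Norvale agreement on II.1.3.2: II.2.3.1 not covered. → 7%.
Line C: PET → II.2; resin in primary form → II.2.1; general-purpose → II.2.1.3. Scheduled 8%. Javaros agreement on II.2: RVC ≥ 65% → 5% available; preferential 5%. → 5%.
Line D: PET → II.2; film → II.2.3; for packaging → II.2.3.2. Scheduled 35%. No special measure applies. → 35%.
Line E: PVC → II.1; tubing → II.1.3; for packaging → II.1.3.2. Scheduled 24%. No special measure applies. → 24%.
Sum: 36% + 7% + 5% + 35% + 24% = 107%.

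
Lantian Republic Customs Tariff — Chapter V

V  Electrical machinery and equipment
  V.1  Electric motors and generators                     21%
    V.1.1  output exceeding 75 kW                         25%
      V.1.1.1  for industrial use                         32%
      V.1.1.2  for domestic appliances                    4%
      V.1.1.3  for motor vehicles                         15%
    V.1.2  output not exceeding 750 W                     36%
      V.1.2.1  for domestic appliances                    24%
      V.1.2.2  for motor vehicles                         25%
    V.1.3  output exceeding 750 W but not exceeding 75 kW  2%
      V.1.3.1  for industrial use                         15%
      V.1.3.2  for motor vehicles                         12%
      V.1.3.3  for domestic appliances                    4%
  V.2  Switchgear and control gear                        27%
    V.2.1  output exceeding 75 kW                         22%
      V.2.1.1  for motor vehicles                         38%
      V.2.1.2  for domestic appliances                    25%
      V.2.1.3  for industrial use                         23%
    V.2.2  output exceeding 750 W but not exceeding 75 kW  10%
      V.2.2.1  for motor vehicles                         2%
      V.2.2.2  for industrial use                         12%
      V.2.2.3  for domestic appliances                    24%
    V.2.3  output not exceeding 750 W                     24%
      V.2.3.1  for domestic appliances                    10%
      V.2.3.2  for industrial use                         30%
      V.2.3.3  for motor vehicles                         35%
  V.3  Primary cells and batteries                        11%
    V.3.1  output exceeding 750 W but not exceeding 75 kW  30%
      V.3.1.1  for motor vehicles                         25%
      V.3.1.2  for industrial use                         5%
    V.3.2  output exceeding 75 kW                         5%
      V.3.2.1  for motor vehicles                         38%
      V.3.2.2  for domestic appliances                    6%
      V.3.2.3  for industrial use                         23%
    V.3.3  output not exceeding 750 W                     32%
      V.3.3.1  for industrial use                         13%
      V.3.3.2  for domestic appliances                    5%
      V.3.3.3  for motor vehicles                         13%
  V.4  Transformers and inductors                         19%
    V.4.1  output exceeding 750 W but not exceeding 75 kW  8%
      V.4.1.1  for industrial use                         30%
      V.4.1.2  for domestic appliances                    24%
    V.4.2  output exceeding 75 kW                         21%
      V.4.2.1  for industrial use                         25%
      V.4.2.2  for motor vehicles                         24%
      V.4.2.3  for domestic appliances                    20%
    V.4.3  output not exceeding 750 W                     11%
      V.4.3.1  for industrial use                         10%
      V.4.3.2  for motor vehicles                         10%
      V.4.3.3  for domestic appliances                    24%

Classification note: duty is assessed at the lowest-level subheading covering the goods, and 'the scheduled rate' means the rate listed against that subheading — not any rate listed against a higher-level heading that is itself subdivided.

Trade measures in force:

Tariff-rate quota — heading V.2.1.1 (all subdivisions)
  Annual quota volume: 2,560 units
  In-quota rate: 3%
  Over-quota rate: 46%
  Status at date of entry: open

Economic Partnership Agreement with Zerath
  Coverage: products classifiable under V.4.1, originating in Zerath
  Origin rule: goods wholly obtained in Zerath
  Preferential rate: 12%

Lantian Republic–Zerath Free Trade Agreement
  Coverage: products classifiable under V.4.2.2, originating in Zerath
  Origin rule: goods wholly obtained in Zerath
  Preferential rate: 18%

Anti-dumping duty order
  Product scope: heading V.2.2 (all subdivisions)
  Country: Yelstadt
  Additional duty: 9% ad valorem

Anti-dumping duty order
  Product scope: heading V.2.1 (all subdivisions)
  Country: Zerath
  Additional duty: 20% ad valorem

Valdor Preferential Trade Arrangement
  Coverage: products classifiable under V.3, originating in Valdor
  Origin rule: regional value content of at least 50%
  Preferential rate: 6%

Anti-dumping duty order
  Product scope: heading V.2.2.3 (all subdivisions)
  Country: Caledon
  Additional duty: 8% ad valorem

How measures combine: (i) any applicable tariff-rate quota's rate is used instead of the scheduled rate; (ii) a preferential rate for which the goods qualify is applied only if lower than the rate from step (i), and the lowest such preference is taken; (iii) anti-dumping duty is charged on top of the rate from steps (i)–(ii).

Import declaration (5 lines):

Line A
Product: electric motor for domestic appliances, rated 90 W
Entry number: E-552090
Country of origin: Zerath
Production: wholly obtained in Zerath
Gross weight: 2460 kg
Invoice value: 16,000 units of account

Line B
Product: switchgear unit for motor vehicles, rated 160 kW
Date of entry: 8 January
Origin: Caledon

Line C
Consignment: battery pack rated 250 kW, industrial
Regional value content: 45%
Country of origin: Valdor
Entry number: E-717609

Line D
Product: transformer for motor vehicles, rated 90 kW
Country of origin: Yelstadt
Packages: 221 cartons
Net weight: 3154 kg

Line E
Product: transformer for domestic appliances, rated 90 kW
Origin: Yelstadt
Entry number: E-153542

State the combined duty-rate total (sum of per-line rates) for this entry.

Line A: electric motor → V.1; rated 90 W → V.1.2; for domestic appliances → V.1.2.1. Scheduled 24%. Zerath agreement on V.4.1: V.1.2.1 not covered; Zerath agreement on V.4.2.2: V.1.2.1 not covered. → 24%.
Line B: switchgear unit → V.2; rated 160 kW → V.2.1; for motor vehicles → V.2.1.1. Scheduled 38%. quota on V.2.1.1 open → in-quota 3%. → 3%.
Line C: battery pack → V.3; rated 250 kW → V.3.2; industrial → V.3.2.3. Scheduled 23%. Valdor agreement on V.3: RVC < 50%. → 23%.
Line D: transformer → V.4; rated 90 kW → V.4.2; for motor vehicles → V.4.2.2. Scheduled 24%. No special measure applies. → 24%.
Line E: transformer → V.4; rated 90 kW → V.4.2; for domestic appliances → V.4.2.3. Scheduled 20%. No special measure applies. → 20%.
Sum: 24% + 3% + 23% + 24% + 20% = 94%.

94%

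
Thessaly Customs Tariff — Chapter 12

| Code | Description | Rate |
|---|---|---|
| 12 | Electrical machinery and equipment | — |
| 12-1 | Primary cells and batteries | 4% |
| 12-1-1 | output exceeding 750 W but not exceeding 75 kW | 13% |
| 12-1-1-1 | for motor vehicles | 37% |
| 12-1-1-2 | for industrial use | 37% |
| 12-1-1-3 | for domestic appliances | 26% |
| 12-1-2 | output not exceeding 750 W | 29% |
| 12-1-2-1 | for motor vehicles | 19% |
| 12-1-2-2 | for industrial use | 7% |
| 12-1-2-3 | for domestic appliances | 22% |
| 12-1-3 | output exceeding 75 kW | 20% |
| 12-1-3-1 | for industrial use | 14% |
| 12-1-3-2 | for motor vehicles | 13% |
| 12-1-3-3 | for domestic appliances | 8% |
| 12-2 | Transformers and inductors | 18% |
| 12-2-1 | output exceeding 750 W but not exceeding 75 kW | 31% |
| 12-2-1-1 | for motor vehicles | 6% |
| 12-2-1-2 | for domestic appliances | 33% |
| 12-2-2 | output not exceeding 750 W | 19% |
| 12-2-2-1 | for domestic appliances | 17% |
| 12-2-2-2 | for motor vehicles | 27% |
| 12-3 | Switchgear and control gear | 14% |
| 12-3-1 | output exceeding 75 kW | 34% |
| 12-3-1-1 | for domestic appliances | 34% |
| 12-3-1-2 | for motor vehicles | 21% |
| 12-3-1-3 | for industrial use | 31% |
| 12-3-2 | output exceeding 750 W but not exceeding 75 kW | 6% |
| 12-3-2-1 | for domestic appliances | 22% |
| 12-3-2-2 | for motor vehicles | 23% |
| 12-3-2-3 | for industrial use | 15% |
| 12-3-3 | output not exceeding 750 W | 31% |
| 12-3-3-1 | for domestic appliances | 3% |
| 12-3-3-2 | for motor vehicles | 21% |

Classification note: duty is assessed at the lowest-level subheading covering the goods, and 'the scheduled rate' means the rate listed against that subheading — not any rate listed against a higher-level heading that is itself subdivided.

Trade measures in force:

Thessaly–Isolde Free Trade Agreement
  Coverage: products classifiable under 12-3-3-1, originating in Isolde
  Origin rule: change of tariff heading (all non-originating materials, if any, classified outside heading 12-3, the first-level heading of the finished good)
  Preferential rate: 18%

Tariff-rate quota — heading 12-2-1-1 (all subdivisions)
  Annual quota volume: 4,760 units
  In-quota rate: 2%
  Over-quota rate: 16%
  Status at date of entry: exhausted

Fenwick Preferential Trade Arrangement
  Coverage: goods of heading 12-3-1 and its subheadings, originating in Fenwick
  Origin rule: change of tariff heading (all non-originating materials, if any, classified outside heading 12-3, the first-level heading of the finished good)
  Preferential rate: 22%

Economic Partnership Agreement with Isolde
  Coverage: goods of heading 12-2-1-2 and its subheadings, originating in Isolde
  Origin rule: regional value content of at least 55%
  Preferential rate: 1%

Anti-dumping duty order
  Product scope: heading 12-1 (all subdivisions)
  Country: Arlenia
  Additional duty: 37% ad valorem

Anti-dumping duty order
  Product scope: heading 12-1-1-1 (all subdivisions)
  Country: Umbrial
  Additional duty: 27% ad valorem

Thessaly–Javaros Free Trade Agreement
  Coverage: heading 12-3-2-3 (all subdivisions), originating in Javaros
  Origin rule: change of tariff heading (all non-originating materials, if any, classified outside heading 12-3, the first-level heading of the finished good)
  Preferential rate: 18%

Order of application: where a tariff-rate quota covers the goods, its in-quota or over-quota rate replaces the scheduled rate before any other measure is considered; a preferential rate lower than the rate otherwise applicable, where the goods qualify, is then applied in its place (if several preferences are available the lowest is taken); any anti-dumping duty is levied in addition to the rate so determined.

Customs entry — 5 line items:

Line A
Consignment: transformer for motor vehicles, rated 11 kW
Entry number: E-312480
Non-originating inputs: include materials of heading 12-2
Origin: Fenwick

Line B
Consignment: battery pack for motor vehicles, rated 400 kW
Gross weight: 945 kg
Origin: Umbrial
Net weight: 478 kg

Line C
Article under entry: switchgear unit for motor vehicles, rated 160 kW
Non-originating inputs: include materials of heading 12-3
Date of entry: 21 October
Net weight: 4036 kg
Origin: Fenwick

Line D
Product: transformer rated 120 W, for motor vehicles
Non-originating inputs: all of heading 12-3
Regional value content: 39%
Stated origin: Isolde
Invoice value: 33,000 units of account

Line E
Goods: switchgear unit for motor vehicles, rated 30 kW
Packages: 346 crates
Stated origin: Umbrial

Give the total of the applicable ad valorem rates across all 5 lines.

Line A: transformer → 12-2; rated 11 kW → 12-2-1; for motor vehicles → 12-2-1-1. Scheduled 6%. quota on 12-2-1-1 exhausted → over-quota 16%; Fenwick agreement on 12-3-1: 12-2-1-1 not covered. → 16%.
Line B: battery pack → 12-1; rated 400 kW → 12-1-3; for motor vehicles → 12-1-3-2. Scheduled 13%. No special measure applies. → 13%.
Line C: switchgear unit → 12-3; rated 160 kW → 12-3-1; for motor vehicles → 12-3-1-2. Scheduled 21%. Fenwick agreement on 12-3-1: CTH not met. → 21%.
Line D: transformer → 12-2; rated 120 W → 12-2-2; for motor vehicles → 12-2-2-2. Scheduled 27%. Isolde agreement on 12-3-3-1: 12-2-2-2 not covered; Isolde agreement on 12-2-1-2: 12-2-2-2 not covered. → 27%.
Line E: switchgear unit → 12-3; rated 30 kW → 12-3-2; for motor vehicles → 12-3-2-2. Scheduled 23%. No special measure applies. → 23%.
Sum: 16% + 13% + 21% + 27% + 23% = 100%.

100%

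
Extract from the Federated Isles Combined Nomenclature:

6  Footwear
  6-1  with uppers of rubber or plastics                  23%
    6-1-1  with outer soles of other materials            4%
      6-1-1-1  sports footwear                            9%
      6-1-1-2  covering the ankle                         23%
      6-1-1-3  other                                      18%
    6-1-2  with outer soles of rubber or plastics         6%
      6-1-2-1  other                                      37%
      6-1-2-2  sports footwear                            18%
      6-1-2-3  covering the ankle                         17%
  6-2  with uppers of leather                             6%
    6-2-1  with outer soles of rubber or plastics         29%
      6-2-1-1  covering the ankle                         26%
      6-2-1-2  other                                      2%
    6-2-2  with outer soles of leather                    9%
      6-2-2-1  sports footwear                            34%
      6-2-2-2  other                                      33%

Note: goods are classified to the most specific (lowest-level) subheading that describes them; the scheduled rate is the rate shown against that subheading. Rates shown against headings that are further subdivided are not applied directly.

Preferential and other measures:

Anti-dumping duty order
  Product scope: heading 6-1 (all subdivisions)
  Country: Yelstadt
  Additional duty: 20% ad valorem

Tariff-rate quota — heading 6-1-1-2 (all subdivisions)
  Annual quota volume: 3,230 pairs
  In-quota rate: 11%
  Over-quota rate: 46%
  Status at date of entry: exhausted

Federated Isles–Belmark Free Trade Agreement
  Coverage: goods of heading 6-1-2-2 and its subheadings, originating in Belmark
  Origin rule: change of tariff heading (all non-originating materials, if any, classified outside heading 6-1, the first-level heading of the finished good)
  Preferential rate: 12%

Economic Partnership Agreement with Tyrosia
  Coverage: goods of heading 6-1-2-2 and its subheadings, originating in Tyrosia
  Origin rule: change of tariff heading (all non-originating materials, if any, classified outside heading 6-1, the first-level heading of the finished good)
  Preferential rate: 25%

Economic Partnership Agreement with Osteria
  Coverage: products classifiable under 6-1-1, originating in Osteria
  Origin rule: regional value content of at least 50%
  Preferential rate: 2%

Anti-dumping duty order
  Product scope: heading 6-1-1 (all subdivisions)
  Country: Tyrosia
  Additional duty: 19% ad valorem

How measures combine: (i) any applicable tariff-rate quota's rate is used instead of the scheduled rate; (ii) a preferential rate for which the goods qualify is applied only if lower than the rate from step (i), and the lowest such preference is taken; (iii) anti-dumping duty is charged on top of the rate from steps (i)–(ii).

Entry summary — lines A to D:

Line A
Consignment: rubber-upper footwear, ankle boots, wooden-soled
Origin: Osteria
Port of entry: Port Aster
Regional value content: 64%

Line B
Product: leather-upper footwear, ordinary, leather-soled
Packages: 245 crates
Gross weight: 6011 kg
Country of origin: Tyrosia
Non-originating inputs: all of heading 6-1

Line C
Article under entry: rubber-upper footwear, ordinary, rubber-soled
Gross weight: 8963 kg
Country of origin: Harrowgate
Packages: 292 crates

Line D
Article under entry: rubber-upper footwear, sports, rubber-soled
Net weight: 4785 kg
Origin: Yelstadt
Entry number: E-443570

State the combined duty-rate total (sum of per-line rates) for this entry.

110%

Line A: rubber-upper → 6-1; wooden-soled → 6-1-1; ankle boots → 6-1-1-2. Scheduled 23%. quota on 6-1-1-2 exhausted → over-quota 46%; Osteria agreement on 6-1-1: RVC ≥ 50% → 2% available; preferential 2%. → 2%.
Line B: leather-upper → 6-2; leather-soled → 6-2-2; ordinary → 6-2-2-2. Scheduled 33%. Tyrosia agreement on 6-1-2-2: 6-2-2-2 not covered. → 33%.
Line C: rubber-upper → 6-1; rubber-soled → 6-1-2; ordinary → 6-1-2-1. Scheduled 37%. No special measure applies. → 37%.
Line D: rubber-upper → 6-1; rubber-soled → 6-1-2; sports → 6-1-2-2. Scheduled 18%. anti-dumping (Yelstadt, 6-1): +20%; total 18% + 20% = 38%. → 38%.
Sum: 2% + 33% + 37% + 38% = 110%.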